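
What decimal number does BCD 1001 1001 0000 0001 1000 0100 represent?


Each 4-bit group → digit:
  1001 → 9
  1001 → 9
  0000 → 0
  0001 → 1
  1000 → 8
  0100 → 4
= 990184


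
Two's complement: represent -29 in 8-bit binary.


Original: 00011101
Step 1 - Invert all bits: 11100010
Step 2 - Add 1: 11100010 + 1
= 11100011 (represents -29)


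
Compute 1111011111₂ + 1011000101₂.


Align and add column by column (LSB to MSB, carry propagating):
  01111011111
+ 01011000101
  -----------
  col 0: 1 + 1 + 0 (carry in) = 2 → bit 0, carry out 1
  col 1: 1 + 0 + 1 (carry in) = 2 → bit 0, carry out 1
  col 2: 1 + 1 + 1 (carry in) = 3 → bit 1, carry out 1
  col 3: 1 + 0 + 1 (carry in) = 2 → bit 0, carry out 1
  col 4: 1 + 0 + 1 (carry in) = 2 → bit 0, carry out 1
  col 5: 0 + 0 + 1 (carry in) = 1 → bit 1, carry out 0
  col 6: 1 + 1 + 0 (carry in) = 2 → bit 0, carry out 1
  col 7: 1 + 1 + 1 (carry in) = 3 → bit 1, carry out 1
  col 8: 1 + 0 + 1 (carry in) = 2 → bit 0, carry out 1
  col 9: 1 + 1 + 1 (carry in) = 3 → bit 1, carry out 1
  col 10: 0 + 0 + 1 (carry in) = 1 → bit 1, carry out 0
Reading bits MSB→LSB: 11010100100
Strip leading zeros: 11010100100
= 11010100100


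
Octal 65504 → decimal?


Positional values:
Position 0: 4 × 8^0 = 4
Position 1: 0 × 8^1 = 0
Position 2: 5 × 8^2 = 320
Position 3: 5 × 8^3 = 2560
Position 4: 6 × 8^4 = 24576
Sum = 4 + 0 + 320 + 2560 + 24576
= 27460


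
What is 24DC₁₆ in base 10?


Positional values:
Position 0: C × 16^0 = 12 × 1 = 12
Position 1: D × 16^1 = 13 × 16 = 208
Position 2: 4 × 16^2 = 4 × 256 = 1024
Position 3: 2 × 16^3 = 2 × 4096 = 8192
Sum = 12 + 208 + 1024 + 8192
= 9436


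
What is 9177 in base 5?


Divide by 5 repeatedly:
9177 ÷ 5 = 1835 remainder 2
1835 ÷ 5 = 367 remainder 0
367 ÷ 5 = 73 remainder 2
73 ÷ 5 = 14 remainder 3
14 ÷ 5 = 2 remainder 4
2 ÷ 5 = 0 remainder 2
Reading remainders bottom-up:
= 243202


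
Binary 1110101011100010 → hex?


Group into 4-bit nibbles: 1110101011100010
  1110 = E
  1010 = A
  1110 = E
  0010 = 2
= 0xEAE2


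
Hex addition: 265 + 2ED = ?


Align and add column by column (LSB to MSB, each column mod 16 with carry):
  0265
+ 02ED
  ----
  col 0: 5(5) + D(13) + 0 (carry in) = 18 → 2(2), carry out 1
  col 1: 6(6) + E(14) + 1 (carry in) = 21 → 5(5), carry out 1
  col 2: 2(2) + 2(2) + 1 (carry in) = 5 → 5(5), carry out 0
  col 3: 0(0) + 0(0) + 0 (carry in) = 0 → 0(0), carry out 0
Reading digits MSB→LSB: 0552
Strip leading zeros: 552
= 0x552


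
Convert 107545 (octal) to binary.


Each octal digit → 3 binary bits:
  1 = 001
  0 = 000
  7 = 111
  5 = 101
  4 = 100
  5 = 101
Concatenate: 001 000 111 101 100 101
= 001000111101100101


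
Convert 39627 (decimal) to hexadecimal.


Divide by 16 repeatedly:
39627 ÷ 16 = 2476 remainder 11 (B)
2476 ÷ 16 = 154 remainder 12 (C)
154 ÷ 16 = 9 remainder 10 (A)
9 ÷ 16 = 0 remainder 9 (9)
Reading remainders bottom-up:
= 0x9ACB


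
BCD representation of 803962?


Each digit → 4-bit binary:
  8 → 1000
  0 → 0000
  3 → 0011
  9 → 1001
  6 → 0110
  2 → 0010
= 1000 0000 0011 1001 0110 0010


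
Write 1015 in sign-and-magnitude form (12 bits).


Sign bit: 0 (positive)
Magnitude: 1015 = 01111110111
= 001111110111


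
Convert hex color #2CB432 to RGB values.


Hex: #2CB432
R = 2C₁₆ = 44
G = B4₁₆ = 180
B = 32₁₆ = 50
= RGB(44, 180, 50)


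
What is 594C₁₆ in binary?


Each hex digit → 4 binary bits:
  5 = 0101
  9 = 1001
  4 = 0100
  C = 1100
Concatenate: 0101 1001 0100 1100
= 0101100101001100


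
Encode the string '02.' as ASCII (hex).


String: '02.'  (3 characters)
Per-character ASCII lookup:
  '0': digits start at 48: '0' = 48 + 0 = 48 → 0x30
  '2': digits start at 48: '2' = 48 + 2 = 50 → 0x32
  '.': special character: '.' = 46 → 0x2E
= 0x30 0x32 0x2E


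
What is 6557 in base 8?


Divide by 8 repeatedly:
6557 ÷ 8 = 819 remainder 5
819 ÷ 8 = 102 remainder 3
102 ÷ 8 = 12 remainder 6
12 ÷ 8 = 1 remainder 4
1 ÷ 8 = 0 remainder 1
Reading remainders bottom-up:
= 0o14635


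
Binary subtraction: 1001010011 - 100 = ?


Align and subtract column by column (LSB to MSB, borrowing when needed):
  1001010011
- 0000000100
  ----------
  col 0: (1 - 0 borrow-in) - 0 → 1 - 0 = 1, borrow out 0
  col 1: (1 - 0 borrow-in) - 0 → 1 - 0 = 1, borrow out 0
  col 2: (0 - 0 borrow-in) - 1 → borrow from next column: (0+2) - 1 = 1, borrow out 1
  col 3: (0 - 1 borrow-in) - 0 → borrow from next column: (-1+2) - 0 = 1, borrow out 1
  col 4: (1 - 1 borrow-in) - 0 → 0 - 0 = 0, borrow out 0
  col 5: (0 - 0 borrow-in) - 0 → 0 - 0 = 0, borrow out 0
  col 6: (1 - 0 borrow-in) - 0 → 1 - 0 = 1, borrow out 0
  col 7: (0 - 0 borrow-in) - 0 → 0 - 0 = 0, borrow out 0
  col 8: (0 - 0 borrow-in) - 0 → 0 - 0 = 0, borrow out 0
  col 9: (1 - 0 borrow-in) - 0 → 1 - 0 = 1, borrow out 0
Reading bits MSB→LSB: 1001001111
Strip leading zeros: 1001001111
= 1001001111


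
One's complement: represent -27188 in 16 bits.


Original: 0110101000110100
Invert all bits:
  bit 0: 0 → 1
  bit 1: 1 → 0
  bit 2: 1 → 0
  bit 3: 0 → 1
  bit 4: 1 → 0
  bit 5: 0 → 1
  bit 6: 1 → 0
  bit 7: 0 → 1
  bit 8: 0 → 1
  bit 9: 0 → 1
  bit 10: 1 → 0
  bit 11: 1 → 0
  bit 12: 0 → 1
  bit 13: 1 → 0
  bit 14: 0 → 1
  bit 15: 0 → 1
= 1001010111001011


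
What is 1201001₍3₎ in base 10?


Positional values (base 3):
  1 × 3^0 = 1 × 1 = 1
  0 × 3^1 = 0 × 3 = 0
  0 × 3^2 = 0 × 9 = 0
  1 × 3^3 = 1 × 27 = 27
  0 × 3^4 = 0 × 81 = 0
  2 × 3^5 = 2 × 243 = 486
  1 × 3^6 = 1 × 729 = 729
Sum = 1 + 0 + 0 + 27 + 0 + 486 + 729
= 1243


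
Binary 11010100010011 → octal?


Group into 3-bit groups: 011010100010011
  011 = 3
  010 = 2
  100 = 4
  010 = 2
  011 = 3
= 0o32423


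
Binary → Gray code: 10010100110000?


Binary: 10010100110000
Gray code: G = B XOR (B >> 1)
B >> 1 = 01001010011000
10010100110000 XOR 01001010011000:
  1 XOR 0 = 1
  0 XOR 1 = 1
  0 XOR 0 = 0
  1 XOR 0 = 1
  0 XOR 1 = 1
  1 XOR 0 = 1
  0 XOR 1 = 1
  0 XOR 0 = 0
  1 XOR 0 = 1
  1 XOR 1 = 0
  0 XOR 1 = 1
  0 XOR 0 = 0
  0 XOR 0 = 0
  0 XOR 0 = 0
= 11011110101000


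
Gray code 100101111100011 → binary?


Gray code: 100101111100011
MSB stays the same: 1
Each subsequent bit = prev_binary XOR current_gray:
  B[1] = 1 XOR 0 = 1
  B[2] = 1 XOR 0 = 1
  B[3] = 1 XOR 1 = 0
  B[4] = 0 XOR 0 = 0
  B[5] = 0 XOR 1 = 1
  B[6] = 1 XOR 1 = 0
  B[7] = 0 XOR 1 = 1
  B[8] = 1 XOR 1 = 0
  B[9] = 0 XOR 1 = 1
  B[10] = 1 XOR 0 = 1
  B[11] = 1 XOR 0 = 1
  B[12] = 1 XOR 0 = 1
  B[13] = 1 XOR 1 = 0
  B[14] = 0 XOR 1 = 1
= 111001010111101 (29373 decimal)


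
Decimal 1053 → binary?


Divide by 2 repeatedly:
1053 ÷ 2 = 526 remainder 1
526 ÷ 2 = 263 remainder 0
263 ÷ 2 = 131 remainder 1
131 ÷ 2 = 65 remainder 1
65 ÷ 2 = 32 remainder 1
32 ÷ 2 = 16 remainder 0
16 ÷ 2 = 8 remainder 0
8 ÷ 2 = 4 remainder 0
4 ÷ 2 = 2 remainder 0
2 ÷ 2 = 1 remainder 0
1 ÷ 2 = 0 remainder 1
Reading remainders bottom-up:
= 10000011101


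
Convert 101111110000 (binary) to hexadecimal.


Group into 4-bit nibbles: 101111110000
  1011 = B
  1111 = F
  0000 = 0
= 0xBF0


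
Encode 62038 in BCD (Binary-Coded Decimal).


Each digit → 4-bit binary:
  6 → 0110
  2 → 0010
  0 → 0000
  3 → 0011
  8 → 1000
= 0110 0010 0000 0011 1000


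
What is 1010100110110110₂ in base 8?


Group into 3-bit groups: 001010100110110110
  001 = 1
  010 = 2
  100 = 4
  110 = 6
  110 = 6
  110 = 6
= 0o124666


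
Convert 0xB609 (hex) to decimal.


Positional values:
Position 0: 9 × 16^0 = 9 × 1 = 9
Position 1: 0 × 16^1 = 0 × 16 = 0
Position 2: 6 × 16^2 = 6 × 256 = 1536
Position 3: B × 16^3 = 11 × 4096 = 45056
Sum = 9 + 0 + 1536 + 45056
= 46601


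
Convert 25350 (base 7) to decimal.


Positional values (base 7):
  0 × 7^0 = 0 × 1 = 0
  5 × 7^1 = 5 × 7 = 35
  3 × 7^2 = 3 × 49 = 147
  5 × 7^3 = 5 × 343 = 1715
  2 × 7^4 = 2 × 2401 = 4802
Sum = 0 + 35 + 147 + 1715 + 4802
= 6699


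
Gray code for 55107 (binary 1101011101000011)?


Binary: 1101011101000011
Gray code: G = B XOR (B >> 1)
B >> 1 = 0110101110100001
1101011101000011 XOR 0110101110100001:
  1 XOR 0 = 1
  1 XOR 1 = 0
  0 XOR 1 = 1
  1 XOR 0 = 1
  0 XOR 1 = 1
  1 XOR 0 = 1
  1 XOR 1 = 0
  1 XOR 1 = 0
  0 XOR 1 = 1
  1 XOR 0 = 1
  0 XOR 1 = 1
  0 XOR 0 = 0
  0 XOR 0 = 0
  0 XOR 0 = 0
  1 XOR 0 = 1
  1 XOR 1 = 0
= 1011110011100010


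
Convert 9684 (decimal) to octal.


Divide by 8 repeatedly:
9684 ÷ 8 = 1210 remainder 4
1210 ÷ 8 = 151 remainder 2
151 ÷ 8 = 18 remainder 7
18 ÷ 8 = 2 remainder 2
2 ÷ 8 = 0 remainder 2
Reading remainders bottom-up:
= 0o22724


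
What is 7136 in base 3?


Divide by 3 repeatedly:
7136 ÷ 3 = 2378 remainder 2
2378 ÷ 3 = 792 remainder 2
792 ÷ 3 = 264 remainder 0
264 ÷ 3 = 88 remainder 0
88 ÷ 3 = 29 remainder 1
29 ÷ 3 = 9 remainder 2
9 ÷ 3 = 3 remainder 0
3 ÷ 3 = 1 remainder 0
1 ÷ 3 = 0 remainder 1
Reading remainders bottom-up:
= 100210022


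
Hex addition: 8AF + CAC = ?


Align and add column by column (LSB to MSB, each column mod 16 with carry):
  08AF
+ 0CAC
  ----
  col 0: F(15) + C(12) + 0 (carry in) = 27 → B(11), carry out 1
  col 1: A(10) + A(10) + 1 (carry in) = 21 → 5(5), carry out 1
  col 2: 8(8) + C(12) + 1 (carry in) = 21 → 5(5), carry out 1
  col 3: 0(0) + 0(0) + 1 (carry in) = 1 → 1(1), carry out 0
Reading digits MSB→LSB: 155B
Strip leading zeros: 155B
= 0x155B


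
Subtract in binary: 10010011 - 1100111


Align and subtract column by column (LSB to MSB, borrowing when needed):
  10010011
- 01100111
  --------
  col 0: (1 - 0 borrow-in) - 1 → 1 - 1 = 0, borrow out 0
  col 1: (1 - 0 borrow-in) - 1 → 1 - 1 = 0, borrow out 0
  col 2: (0 - 0 borrow-in) - 1 → borrow from next column: (0+2) - 1 = 1, borrow out 1
  col 3: (0 - 1 borrow-in) - 0 → borrow from next column: (-1+2) - 0 = 1, borrow out 1
  col 4: (1 - 1 borrow-in) - 0 → 0 - 0 = 0, borrow out 0
  col 5: (0 - 0 borrow-in) - 1 → borrow from next column: (0+2) - 1 = 1, borrow out 1
  col 6: (0 - 1 borrow-in) - 1 → borrow from next column: (-1+2) - 1 = 0, borrow out 1
  col 7: (1 - 1 borrow-in) - 0 → 0 - 0 = 0, borrow out 0
Reading bits MSB→LSB: 00101100
Strip leading zeros: 101100
= 101100


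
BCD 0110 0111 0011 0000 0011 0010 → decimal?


Each 4-bit group → digit:
  0110 → 6
  0111 → 7
  0011 → 3
  0000 → 0
  0011 → 3
  0010 → 2
= 673032


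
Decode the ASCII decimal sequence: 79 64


Codes (decimal): 79 64
Per-code ASCII lookup:
  79  (range 65-90: uppercase, 79 - 65 = 14) → 'O'
  64  (special character) → '@'
= 'O@'


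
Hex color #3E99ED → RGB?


Hex: #3E99ED
R = 3E₁₆ = 62
G = 99₁₆ = 153
B = ED₁₆ = 237
= RGB(62, 153, 237)


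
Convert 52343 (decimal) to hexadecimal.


Divide by 16 repeatedly:
52343 ÷ 16 = 3271 remainder 7 (7)
3271 ÷ 16 = 204 remainder 7 (7)
204 ÷ 16 = 12 remainder 12 (C)
12 ÷ 16 = 0 remainder 12 (C)
Reading remainders bottom-up:
= 0xCC77


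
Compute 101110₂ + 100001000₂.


Align and add column by column (LSB to MSB, carry propagating):
  0000101110
+ 0100001000
  ----------
  col 0: 0 + 0 + 0 (carry in) = 0 → bit 0, carry out 0
  col 1: 1 + 0 + 0 (carry in) = 1 → bit 1, carry out 0
  col 2: 1 + 0 + 0 (carry in) = 1 → bit 1, carry out 0
  col 3: 1 + 1 + 0 (carry in) = 2 → bit 0, carry out 1
  col 4: 0 + 0 + 1 (carry in) = 1 → bit 1, carry out 0
  col 5: 1 + 0 + 0 (carry in) = 1 → bit 1, carry out 0
  col 6: 0 + 0 + 0 (carry in) = 0 → bit 0, carry out 0
  col 7: 0 + 0 + 0 (carry in) = 0 → bit 0, carry out 0
  col 8: 0 + 1 + 0 (carry in) = 1 → bit 1, carry out 0
  col 9: 0 + 0 + 0 (carry in) = 0 → bit 0, carry out 0
Reading bits MSB→LSB: 0100110110
Strip leading zeros: 100110110
= 100110110


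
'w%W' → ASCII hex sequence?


String: 'w%W'  (3 characters)
Per-character ASCII lookup:
  'w': lowercase starts at 97: 'w' = 97 + 22 = 119 → 0x77
  '%': special character: '%' = 37 → 0x25
  'W': uppercase starts at 65: 'W' = 65 + 22 = 87 → 0x57
= 0x77 0x25 0x57


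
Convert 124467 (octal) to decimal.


Positional values:
Position 0: 7 × 8^0 = 7
Position 1: 6 × 8^1 = 48
Position 2: 4 × 8^2 = 256
Position 3: 4 × 8^3 = 2048
Position 4: 2 × 8^4 = 8192
Position 5: 1 × 8^5 = 32768
Sum = 7 + 48 + 256 + 2048 + 8192 + 32768
= 43319


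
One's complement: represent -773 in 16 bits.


Original: 0000001100000101
Invert all bits:
  bit 0: 0 → 1
  bit 1: 0 → 1
  bit 2: 0 → 1
  bit 3: 0 → 1
  bit 4: 0 → 1
  bit 5: 0 → 1
  bit 6: 1 → 0
  bit 7: 1 → 0
  bit 8: 0 → 1
  bit 9: 0 → 1
  bit 10: 0 → 1
  bit 11: 0 → 1
  bit 12: 0 → 1
  bit 13: 1 → 0
  bit 14: 0 → 1
  bit 15: 1 → 0
= 1111110011111010


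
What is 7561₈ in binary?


Each octal digit → 3 binary bits:
  7 = 111
  5 = 101
  6 = 110
  1 = 001
Concatenate: 111 101 110 001
= 111101110001


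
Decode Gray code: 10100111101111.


Gray code: 10100111101111
MSB stays the same: 1
Each subsequent bit = prev_binary XOR current_gray:
  B[1] = 1 XOR 0 = 1
  B[2] = 1 XOR 1 = 0
  B[3] = 0 XOR 0 = 0
  B[4] = 0 XOR 0 = 0
  B[5] = 0 XOR 1 = 1
  B[6] = 1 XOR 1 = 0
  B[7] = 0 XOR 1 = 1
  B[8] = 1 XOR 1 = 0
  B[9] = 0 XOR 0 = 0
  B[10] = 0 XOR 1 = 1
  B[11] = 1 XOR 1 = 0
  B[12] = 0 XOR 1 = 1
  B[13] = 1 XOR 1 = 0
= 11000101001010 (12618 decimal)


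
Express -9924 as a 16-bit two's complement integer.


Original: 0010011011000100
Step 1 - Invert all bits: 1101100100111011
Step 2 - Add 1: 1101100100111011 + 1
= 1101100100111100 (represents -9924)


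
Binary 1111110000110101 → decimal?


Positional values:
Bit 0: 1 × 2^0 = 1
Bit 2: 1 × 2^2 = 4
Bit 4: 1 × 2^4 = 16
Bit 5: 1 × 2^5 = 32
Bit 10: 1 × 2^10 = 1024
Bit 11: 1 × 2^11 = 2048
Bit 12: 1 × 2^12 = 4096
Bit 13: 1 × 2^13 = 8192
Bit 14: 1 × 2^14 = 16384
Bit 15: 1 × 2^15 = 32768
Sum = 1 + 4 + 16 + 32 + 1024 + 2048 + 4096 + 8192 + 16384 + 32768
= 64565


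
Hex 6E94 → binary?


Each hex digit → 4 binary bits:
  6 = 0110
  E = 1110
  9 = 1001
  4 = 0100
Concatenate: 0110 1110 1001 0100
= 0110111010010100


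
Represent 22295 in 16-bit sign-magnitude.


Sign bit: 0 (positive)
Magnitude: 22295 = 101011100010111
= 0101011100010111


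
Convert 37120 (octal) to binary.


Each octal digit → 3 binary bits:
  3 = 011
  7 = 111
  1 = 001
  2 = 010
  0 = 000
Concatenate: 011 111 001 010 000
= 011111001010000


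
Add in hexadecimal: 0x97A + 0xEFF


Align and add column by column (LSB to MSB, each column mod 16 with carry):
  097A
+ 0EFF
  ----
  col 0: A(10) + F(15) + 0 (carry in) = 25 → 9(9), carry out 1
  col 1: 7(7) + F(15) + 1 (carry in) = 23 → 7(7), carry out 1
  col 2: 9(9) + E(14) + 1 (carry in) = 24 → 8(8), carry out 1
  col 3: 0(0) + 0(0) + 1 (carry in) = 1 → 1(1), carry out 0
Reading digits MSB→LSB: 1879
Strip leading zeros: 1879
= 0x1879


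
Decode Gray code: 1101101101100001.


Gray code: 1101101101100001
MSB stays the same: 1
Each subsequent bit = prev_binary XOR current_gray:
  B[1] = 1 XOR 1 = 0
  B[2] = 0 XOR 0 = 0
  B[3] = 0 XOR 1 = 1
  B[4] = 1 XOR 1 = 0
  B[5] = 0 XOR 0 = 0
  B[6] = 0 XOR 1 = 1
  B[7] = 1 XOR 1 = 0
  B[8] = 0 XOR 0 = 0
  B[9] = 0 XOR 1 = 1
  B[10] = 1 XOR 1 = 0
  B[11] = 0 XOR 0 = 0
  B[12] = 0 XOR 0 = 0
  B[13] = 0 XOR 0 = 0
  B[14] = 0 XOR 0 = 0
  B[15] = 0 XOR 1 = 1
= 1001001001000001 (37441 decimal)


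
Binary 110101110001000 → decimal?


Positional values:
Bit 3: 1 × 2^3 = 8
Bit 7: 1 × 2^7 = 128
Bit 8: 1 × 2^8 = 256
Bit 9: 1 × 2^9 = 512
Bit 11: 1 × 2^11 = 2048
Bit 13: 1 × 2^13 = 8192
Bit 14: 1 × 2^14 = 16384
Sum = 8 + 128 + 256 + 512 + 2048 + 8192 + 16384
= 27528


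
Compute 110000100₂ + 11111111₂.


Align and add column by column (LSB to MSB, carry propagating):
  0110000100
+ 0011111111
  ----------
  col 0: 0 + 1 + 0 (carry in) = 1 → bit 1, carry out 0
  col 1: 0 + 1 + 0 (carry in) = 1 → bit 1, carry out 0
  col 2: 1 + 1 + 0 (carry in) = 2 → bit 0, carry out 1
  col 3: 0 + 1 + 1 (carry in) = 2 → bit 0, carry out 1
  col 4: 0 + 1 + 1 (carry in) = 2 → bit 0, carry out 1
  col 5: 0 + 1 + 1 (carry in) = 2 → bit 0, carry out 1
  col 6: 0 + 1 + 1 (carry in) = 2 → bit 0, carry out 1
  col 7: 1 + 1 + 1 (carry in) = 3 → bit 1, carry out 1
  col 8: 1 + 0 + 1 (carry in) = 2 → bit 0, carry out 1
  col 9: 0 + 0 + 1 (carry in) = 1 → bit 1, carry out 0
Reading bits MSB→LSB: 1010000011
Strip leading zeros: 1010000011
= 1010000011


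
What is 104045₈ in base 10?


Positional values:
Position 0: 5 × 8^0 = 5
Position 1: 4 × 8^1 = 32
Position 2: 0 × 8^2 = 0
Position 3: 4 × 8^3 = 2048
Position 4: 0 × 8^4 = 0
Position 5: 1 × 8^5 = 32768
Sum = 5 + 32 + 0 + 2048 + 0 + 32768
= 34853


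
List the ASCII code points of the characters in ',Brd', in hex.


String: ',Brd'  (4 characters)
Per-character ASCII lookup:
  ',': special character: ',' = 44 → 0x2C
  'B': uppercase starts at 65: 'B' = 65 + 1 = 66 → 0x42
  'r': lowercase starts at 97: 'r' = 97 + 17 = 114 → 0x72
  'd': lowercase starts at 97: 'd' = 97 + 3 = 100 → 0x64
= 0x2C 0x42 0x72 0x64


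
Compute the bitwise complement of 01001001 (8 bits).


Original: 01001001
Invert all bits:
  bit 0: 0 → 1
  bit 1: 1 → 0
  bit 2: 0 → 1
  bit 3: 0 → 1
  bit 4: 1 → 0
  bit 5: 0 → 1
  bit 6: 0 → 1
  bit 7: 1 → 0
= 10110110


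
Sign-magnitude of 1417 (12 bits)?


Sign bit: 0 (positive)
Magnitude: 1417 = 10110001001
= 010110001001


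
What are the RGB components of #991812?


Hex: #991812
R = 99₁₆ = 153
G = 18₁₆ = 24
B = 12₁₆ = 18
= RGB(153, 24, 18)


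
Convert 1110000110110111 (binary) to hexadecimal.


Group into 4-bit nibbles: 1110000110110111
  1110 = E
  0001 = 1
  1011 = B
  0111 = 7
= 0xE1B7


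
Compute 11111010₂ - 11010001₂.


Align and subtract column by column (LSB to MSB, borrowing when needed):
  11111010
- 11010001
  --------
  col 0: (0 - 0 borrow-in) - 1 → borrow from next column: (0+2) - 1 = 1, borrow out 1
  col 1: (1 - 1 borrow-in) - 0 → 0 - 0 = 0, borrow out 0
  col 2: (0 - 0 borrow-in) - 0 → 0 - 0 = 0, borrow out 0
  col 3: (1 - 0 borrow-in) - 0 → 1 - 0 = 1, borrow out 0
  col 4: (1 - 0 borrow-in) - 1 → 1 - 1 = 0, borrow out 0
  col 5: (1 - 0 borrow-in) - 0 → 1 - 0 = 1, borrow out 0
  col 6: (1 - 0 borrow-in) - 1 → 1 - 1 = 0, borrow out 0
  col 7: (1 - 0 borrow-in) - 1 → 1 - 1 = 0, borrow out 0
Reading bits MSB→LSB: 00101001
Strip leading zeros: 101001
= 101001


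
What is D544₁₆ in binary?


Each hex digit → 4 binary bits:
  D = 1101
  5 = 0101
  4 = 0100
  4 = 0100
Concatenate: 1101 0101 0100 0100
= 1101010101000100


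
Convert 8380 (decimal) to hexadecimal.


Divide by 16 repeatedly:
8380 ÷ 16 = 523 remainder 12 (C)
523 ÷ 16 = 32 remainder 11 (B)
32 ÷ 16 = 2 remainder 0 (0)
2 ÷ 16 = 0 remainder 2 (2)
Reading remainders bottom-up:
= 0x20BC


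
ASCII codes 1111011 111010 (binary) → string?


Codes (binary): 1111011 111010
Per-code ASCII lookup:
  1111011 = 123  (special character) → '{'
  111010 = 58  (special character) → ':'
= '{:'


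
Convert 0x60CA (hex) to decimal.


Positional values:
Position 0: A × 16^0 = 10 × 1 = 10
Position 1: C × 16^1 = 12 × 16 = 192
Position 2: 0 × 16^2 = 0 × 256 = 0
Position 3: 6 × 16^3 = 6 × 4096 = 24576
Sum = 10 + 192 + 0 + 24576
= 24778


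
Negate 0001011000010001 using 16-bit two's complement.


Original: 0001011000010001
Step 1 - Invert all bits: 1110100111101110
Step 2 - Add 1: 1110100111101110 + 1
= 1110100111101111 (represents -5649)


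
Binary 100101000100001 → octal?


Group into 3-bit groups: 100101000100001
  100 = 4
  101 = 5
  000 = 0
  100 = 4
  001 = 1
= 0o45041


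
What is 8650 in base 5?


Divide by 5 repeatedly:
8650 ÷ 5 = 1730 remainder 0
1730 ÷ 5 = 346 remainder 0
346 ÷ 5 = 69 remainder 1
69 ÷ 5 = 13 remainder 4
13 ÷ 5 = 2 remainder 3
2 ÷ 5 = 0 remainder 2
Reading remainders bottom-up:
= 234100


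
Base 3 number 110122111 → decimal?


Positional values (base 3):
  1 × 3^0 = 1 × 1 = 1
  1 × 3^1 = 1 × 3 = 3
  1 × 3^2 = 1 × 9 = 9
  2 × 3^3 = 2 × 27 = 54
  2 × 3^4 = 2 × 81 = 162
  1 × 3^5 = 1 × 243 = 243
  0 × 3^6 = 0 × 729 = 0
  1 × 3^7 = 1 × 2187 = 2187
  1 × 3^8 = 1 × 6561 = 6561
Sum = 1 + 3 + 9 + 54 + 162 + 243 + 0 + 2187 + 6561
= 9220


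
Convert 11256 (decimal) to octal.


Divide by 8 repeatedly:
11256 ÷ 8 = 1407 remainder 0
1407 ÷ 8 = 175 remainder 7
175 ÷ 8 = 21 remainder 7
21 ÷ 8 = 2 remainder 5
2 ÷ 8 = 0 remainder 2
Reading remainders bottom-up:
= 0o25770


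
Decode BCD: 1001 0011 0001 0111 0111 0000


Each 4-bit group → digit:
  1001 → 9
  0011 → 3
  0001 → 1
  0111 → 7
  0111 → 7
  0000 → 0
= 931770


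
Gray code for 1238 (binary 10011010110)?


Binary: 10011010110
Gray code: G = B XOR (B >> 1)
B >> 1 = 01001101011
10011010110 XOR 01001101011:
  1 XOR 0 = 1
  0 XOR 1 = 1
  0 XOR 0 = 0
  1 XOR 0 = 1
  1 XOR 1 = 0
  0 XOR 1 = 1
  1 XOR 0 = 1
  0 XOR 1 = 1
  1 XOR 0 = 1
  1 XOR 1 = 0
  0 XOR 1 = 1
= 11010111101


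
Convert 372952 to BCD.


Each digit → 4-bit binary:
  3 → 0011
  7 → 0111
  2 → 0010
  9 → 1001
  5 → 0101
  2 → 0010
= 0011 0111 0010 1001 0101 0010


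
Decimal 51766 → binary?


Divide by 2 repeatedly:
51766 ÷ 2 = 25883 remainder 0
25883 ÷ 2 = 12941 remainder 1
12941 ÷ 2 = 6470 remainder 1
6470 ÷ 2 = 3235 remainder 0
3235 ÷ 2 = 1617 remainder 1
1617 ÷ 2 = 808 remainder 1
808 ÷ 2 = 404 remainder 0
404 ÷ 2 = 202 remainder 0
202 ÷ 2 = 101 remainder 0
101 ÷ 2 = 50 remainder 1
50 ÷ 2 = 25 remainder 0
25 ÷ 2 = 12 remainder 1
12 ÷ 2 = 6 remainder 0
6 ÷ 2 = 3 remainder 0
3 ÷ 2 = 1 remainder 1
1 ÷ 2 = 0 remainder 1
Reading remainders bottom-up:
= 1100101000110110


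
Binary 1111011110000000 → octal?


Group into 3-bit groups: 001111011110000000
  001 = 1
  111 = 7
  011 = 3
  110 = 6
  000 = 0
  000 = 0
= 0o173600


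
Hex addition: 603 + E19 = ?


Align and add column by column (LSB to MSB, each column mod 16 with carry):
  0603
+ 0E19
  ----
  col 0: 3(3) + 9(9) + 0 (carry in) = 12 → C(12), carry out 0
  col 1: 0(0) + 1(1) + 0 (carry in) = 1 → 1(1), carry out 0
  col 2: 6(6) + E(14) + 0 (carry in) = 20 → 4(4), carry out 1
  col 3: 0(0) + 0(0) + 1 (carry in) = 1 → 1(1), carry out 0
Reading digits MSB→LSB: 141C
Strip leading zeros: 141C
= 0x141C


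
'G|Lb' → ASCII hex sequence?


String: 'G|Lb'  (4 characters)
Per-character ASCII lookup:
  'G': uppercase starts at 65: 'G' = 65 + 6 = 71 → 0x47
  '|': special character: '|' = 124 → 0x7C
  'L': uppercase starts at 65: 'L' = 65 + 11 = 76 → 0x4C
  'b': lowercase starts at 97: 'b' = 97 + 1 = 98 → 0x62
= 0x47 0x7C 0x4C 0x62


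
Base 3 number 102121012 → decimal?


Positional values (base 3):
  2 × 3^0 = 2 × 1 = 2
  1 × 3^1 = 1 × 3 = 3
  0 × 3^2 = 0 × 9 = 0
  1 × 3^3 = 1 × 27 = 27
  2 × 3^4 = 2 × 81 = 162
  1 × 3^5 = 1 × 243 = 243
  2 × 3^6 = 2 × 729 = 1458
  0 × 3^7 = 0 × 2187 = 0
  1 × 3^8 = 1 × 6561 = 6561
Sum = 2 + 3 + 0 + 27 + 162 + 243 + 1458 + 0 + 6561
= 8456


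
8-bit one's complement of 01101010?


Original: 01101010
Invert all bits:
  bit 0: 0 → 1
  bit 1: 1 → 0
  bit 2: 1 → 0
  bit 3: 0 → 1
  bit 4: 1 → 0
  bit 5: 0 → 1
  bit 6: 1 → 0
  bit 7: 0 → 1
= 10010101


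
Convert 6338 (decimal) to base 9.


Divide by 9 repeatedly:
6338 ÷ 9 = 704 remainder 2
704 ÷ 9 = 78 remainder 2
78 ÷ 9 = 8 remainder 6
8 ÷ 9 = 0 remainder 8
Reading remainders bottom-up:
= 8622


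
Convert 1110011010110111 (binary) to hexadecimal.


Group into 4-bit nibbles: 1110011010110111
  1110 = E
  0110 = 6
  1011 = B
  0111 = 7
= 0xE6B7


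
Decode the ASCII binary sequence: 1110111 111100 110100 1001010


Codes (binary): 1110111 111100 110100 1001010
Per-code ASCII lookup:
  1110111 = 119  (range 97-122: lowercase, 119 - 97 = 22) → 'w'
  111100 = 60  (special character) → '<'
  110100 = 52  (range 48-57: digits, 52 - 48 = 4) → '4'
  1001010 = 74  (range 65-90: uppercase, 74 - 65 = 9) → 'J'
= 'w<4J'


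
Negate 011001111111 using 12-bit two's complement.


Original: 011001111111
Step 1 - Invert all bits: 100110000000
Step 2 - Add 1: 100110000000 + 1
= 100110000001 (represents -1663)


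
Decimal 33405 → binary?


Divide by 2 repeatedly:
33405 ÷ 2 = 16702 remainder 1
16702 ÷ 2 = 8351 remainder 0
8351 ÷ 2 = 4175 remainder 1
4175 ÷ 2 = 2087 remainder 1
2087 ÷ 2 = 1043 remainder 1
1043 ÷ 2 = 521 remainder 1
521 ÷ 2 = 260 remainder 1
260 ÷ 2 = 130 remainder 0
130 ÷ 2 = 65 remainder 0
65 ÷ 2 = 32 remainder 1
32 ÷ 2 = 16 remainder 0
16 ÷ 2 = 8 remainder 0
8 ÷ 2 = 4 remainder 0
4 ÷ 2 = 2 remainder 0
2 ÷ 2 = 1 remainder 0
1 ÷ 2 = 0 remainder 1
Reading remainders bottom-up:
= 1000001001111101


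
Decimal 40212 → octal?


Divide by 8 repeatedly:
40212 ÷ 8 = 5026 remainder 4
5026 ÷ 8 = 628 remainder 2
628 ÷ 8 = 78 remainder 4
78 ÷ 8 = 9 remainder 6
9 ÷ 8 = 1 remainder 1
1 ÷ 8 = 0 remainder 1
Reading remainders bottom-up:
= 0o116424


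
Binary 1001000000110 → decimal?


Positional values:
Bit 1: 1 × 2^1 = 2
Bit 2: 1 × 2^2 = 4
Bit 9: 1 × 2^9 = 512
Bit 12: 1 × 2^12 = 4096
Sum = 2 + 4 + 512 + 4096
= 4614


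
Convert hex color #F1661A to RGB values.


Hex: #F1661A
R = F1₁₆ = 241
G = 66₁₆ = 102
B = 1A₁₆ = 26
= RGB(241, 102, 26)


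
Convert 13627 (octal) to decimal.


Positional values:
Position 0: 7 × 8^0 = 7
Position 1: 2 × 8^1 = 16
Position 2: 6 × 8^2 = 384
Position 3: 3 × 8^3 = 1536
Position 4: 1 × 8^4 = 4096
Sum = 7 + 16 + 384 + 1536 + 4096
= 6039


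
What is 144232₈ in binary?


Each octal digit → 3 binary bits:
  1 = 001
  4 = 100
  4 = 100
  2 = 010
  3 = 011
  2 = 010
Concatenate: 001 100 100 010 011 010
= 001100100010011010


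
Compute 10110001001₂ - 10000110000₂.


Align and subtract column by column (LSB to MSB, borrowing when needed):
  10110001001
- 10000110000
  -----------
  col 0: (1 - 0 borrow-in) - 0 → 1 - 0 = 1, borrow out 0
  col 1: (0 - 0 borrow-in) - 0 → 0 - 0 = 0, borrow out 0
  col 2: (0 - 0 borrow-in) - 0 → 0 - 0 = 0, borrow out 0
  col 3: (1 - 0 borrow-in) - 0 → 1 - 0 = 1, borrow out 0
  col 4: (0 - 0 borrow-in) - 1 → borrow from next column: (0+2) - 1 = 1, borrow out 1
  col 5: (0 - 1 borrow-in) - 1 → borrow from next column: (-1+2) - 1 = 0, borrow out 1
  col 6: (0 - 1 borrow-in) - 0 → borrow from next column: (-1+2) - 0 = 1, borrow out 1
  col 7: (1 - 1 borrow-in) - 0 → 0 - 0 = 0, borrow out 0
  col 8: (1 - 0 borrow-in) - 0 → 1 - 0 = 1, borrow out 0
  col 9: (0 - 0 borrow-in) - 0 → 0 - 0 = 0, borrow out 0
  col 10: (1 - 0 borrow-in) - 1 → 1 - 1 = 0, borrow out 0
Reading bits MSB→LSB: 00101011001
Strip leading zeros: 101011001
= 101011001


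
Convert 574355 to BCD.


Each digit → 4-bit binary:
  5 → 0101
  7 → 0111
  4 → 0100
  3 → 0011
  5 → 0101
  5 → 0101
= 0101 0111 0100 0011 0101 0101


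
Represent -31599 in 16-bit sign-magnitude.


Sign bit: 1 (negative)
Magnitude: 31599 = 111101101101111
= 1111101101101111


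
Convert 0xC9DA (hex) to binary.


Each hex digit → 4 binary bits:
  C = 1100
  9 = 1001
  D = 1101
  A = 1010
Concatenate: 1100 1001 1101 1010
= 1100100111011010


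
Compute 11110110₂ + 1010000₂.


Align and add column by column (LSB to MSB, carry propagating):
  011110110
+ 001010000
  ---------
  col 0: 0 + 0 + 0 (carry in) = 0 → bit 0, carry out 0
  col 1: 1 + 0 + 0 (carry in) = 1 → bit 1, carry out 0
  col 2: 1 + 0 + 0 (carry in) = 1 → bit 1, carry out 0
  col 3: 0 + 0 + 0 (carry in) = 0 → bit 0, carry out 0
  col 4: 1 + 1 + 0 (carry in) = 2 → bit 0, carry out 1
  col 5: 1 + 0 + 1 (carry in) = 2 → bit 0, carry out 1
  col 6: 1 + 1 + 1 (carry in) = 3 → bit 1, carry out 1
  col 7: 1 + 0 + 1 (carry in) = 2 → bit 0, carry out 1
  col 8: 0 + 0 + 1 (carry in) = 1 → bit 1, carry out 0
Reading bits MSB→LSB: 101000110
Strip leading zeros: 101000110
= 101000110


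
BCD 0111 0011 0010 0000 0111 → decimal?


Each 4-bit group → digit:
  0111 → 7
  0011 → 3
  0010 → 2
  0000 → 0
  0111 → 7
= 73207


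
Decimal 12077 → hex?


Divide by 16 repeatedly:
12077 ÷ 16 = 754 remainder 13 (D)
754 ÷ 16 = 47 remainder 2 (2)
47 ÷ 16 = 2 remainder 15 (F)
2 ÷ 16 = 0 remainder 2 (2)
Reading remainders bottom-up:
= 0x2F2D


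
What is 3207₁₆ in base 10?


Positional values:
Position 0: 7 × 16^0 = 7 × 1 = 7
Position 1: 0 × 16^1 = 0 × 16 = 0
Position 2: 2 × 16^2 = 2 × 256 = 512
Position 3: 3 × 16^3 = 3 × 4096 = 12288
Sum = 7 + 0 + 512 + 12288
= 12807


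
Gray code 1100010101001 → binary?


Gray code: 1100010101001
MSB stays the same: 1
Each subsequent bit = prev_binary XOR current_gray:
  B[1] = 1 XOR 1 = 0
  B[2] = 0 XOR 0 = 0
  B[3] = 0 XOR 0 = 0
  B[4] = 0 XOR 0 = 0
  B[5] = 0 XOR 1 = 1
  B[6] = 1 XOR 0 = 1
  B[7] = 1 XOR 1 = 0
  B[8] = 0 XOR 0 = 0
  B[9] = 0 XOR 1 = 1
  B[10] = 1 XOR 0 = 1
  B[11] = 1 XOR 0 = 1
  B[12] = 1 XOR 1 = 0
= 1000011001110 (4302 decimal)


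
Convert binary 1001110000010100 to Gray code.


Binary: 1001110000010100
Gray code: G = B XOR (B >> 1)
B >> 1 = 0100111000001010
1001110000010100 XOR 0100111000001010:
  1 XOR 0 = 1
  0 XOR 1 = 1
  0 XOR 0 = 0
  1 XOR 0 = 1
  1 XOR 1 = 0
  1 XOR 1 = 0
  0 XOR 1 = 1
  0 XOR 0 = 0
  0 XOR 0 = 0
  0 XOR 0 = 0
  0 XOR 0 = 0
  1 XOR 0 = 1
  0 XOR 1 = 1
  1 XOR 0 = 1
  0 XOR 1 = 1
  0 XOR 0 = 0
= 1101001000011110


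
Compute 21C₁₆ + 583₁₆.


Align and add column by column (LSB to MSB, each column mod 16 with carry):
  021C
+ 0583
  ----
  col 0: C(12) + 3(3) + 0 (carry in) = 15 → F(15), carry out 0
  col 1: 1(1) + 8(8) + 0 (carry in) = 9 → 9(9), carry out 0
  col 2: 2(2) + 5(5) + 0 (carry in) = 7 → 7(7), carry out 0
  col 3: 0(0) + 0(0) + 0 (carry in) = 0 → 0(0), carry out 0
Reading digits MSB→LSB: 079F
Strip leading zeros: 79F
= 0x79F


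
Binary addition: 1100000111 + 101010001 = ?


Align and add column by column (LSB to MSB, carry propagating):
  01100000111
+ 00101010001
  -----------
  col 0: 1 + 1 + 0 (carry in) = 2 → bit 0, carry out 1
  col 1: 1 + 0 + 1 (carry in) = 2 → bit 0, carry out 1
  col 2: 1 + 0 + 1 (carry in) = 2 → bit 0, carry out 1
  col 3: 0 + 0 + 1 (carry in) = 1 → bit 1, carry out 0
  col 4: 0 + 1 + 0 (carry in) = 1 → bit 1, carry out 0
  col 5: 0 + 0 + 0 (carry in) = 0 → bit 0, carry out 0
  col 6: 0 + 1 + 0 (carry in) = 1 → bit 1, carry out 0
  col 7: 0 + 0 + 0 (carry in) = 0 → bit 0, carry out 0
  col 8: 1 + 1 + 0 (carry in) = 2 → bit 0, carry out 1
  col 9: 1 + 0 + 1 (carry in) = 2 → bit 0, carry out 1
  col 10: 0 + 0 + 1 (carry in) = 1 → bit 1, carry out 0
Reading bits MSB→LSB: 10001011000
Strip leading zeros: 10001011000
= 10001011000


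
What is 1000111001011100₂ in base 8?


Group into 3-bit groups: 001000111001011100
  001 = 1
  000 = 0
  111 = 7
  001 = 1
  011 = 3
  100 = 4
= 0o107134


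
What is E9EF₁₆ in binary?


Each hex digit → 4 binary bits:
  E = 1110
  9 = 1001
  E = 1110
  F = 1111
Concatenate: 1110 1001 1110 1111
= 1110100111101111


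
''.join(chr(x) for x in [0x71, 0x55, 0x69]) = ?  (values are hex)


Codes (hex): 0x71 0x55 0x69
Per-code ASCII lookup:
  0x71 = 113  (range 97-122: lowercase, 113 - 97 = 16) → 'q'
  0x55 = 85  (range 65-90: uppercase, 85 - 65 = 20) → 'U'
  0x69 = 105  (range 97-122: lowercase, 105 - 97 = 8) → 'i'
= 'qUi'


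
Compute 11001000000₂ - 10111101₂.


Align and subtract column by column (LSB to MSB, borrowing when needed):
  11001000000
- 00010111101
  -----------
  col 0: (0 - 0 borrow-in) - 1 → borrow from next column: (0+2) - 1 = 1, borrow out 1
  col 1: (0 - 1 borrow-in) - 0 → borrow from next column: (-1+2) - 0 = 1, borrow out 1
  col 2: (0 - 1 borrow-in) - 1 → borrow from next column: (-1+2) - 1 = 0, borrow out 1
  col 3: (0 - 1 borrow-in) - 1 → borrow from next column: (-1+2) - 1 = 0, borrow out 1
  col 4: (0 - 1 borrow-in) - 1 → borrow from next column: (-1+2) - 1 = 0, borrow out 1
  col 5: (0 - 1 borrow-in) - 1 → borrow from next column: (-1+2) - 1 = 0, borrow out 1
  col 6: (1 - 1 borrow-in) - 0 → 0 - 0 = 0, borrow out 0
  col 7: (0 - 0 borrow-in) - 1 → borrow from next column: (0+2) - 1 = 1, borrow out 1
  col 8: (0 - 1 borrow-in) - 0 → borrow from next column: (-1+2) - 0 = 1, borrow out 1
  col 9: (1 - 1 borrow-in) - 0 → 0 - 0 = 0, borrow out 0
  col 10: (1 - 0 borrow-in) - 0 → 1 - 0 = 1, borrow out 0
Reading bits MSB→LSB: 10110000011
Strip leading zeros: 10110000011
= 10110000011


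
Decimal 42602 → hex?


Divide by 16 repeatedly:
42602 ÷ 16 = 2662 remainder 10 (A)
2662 ÷ 16 = 166 remainder 6 (6)
166 ÷ 16 = 10 remainder 6 (6)
10 ÷ 16 = 0 remainder 10 (A)
Reading remainders bottom-up:
= 0xA66A


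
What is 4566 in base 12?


Divide by 12 repeatedly:
4566 ÷ 12 = 380 remainder 6
380 ÷ 12 = 31 remainder 8
31 ÷ 12 = 2 remainder 7
2 ÷ 12 = 0 remainder 2
Reading remainders bottom-up:
= 2786


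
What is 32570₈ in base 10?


Positional values:
Position 0: 0 × 8^0 = 0
Position 1: 7 × 8^1 = 56
Position 2: 5 × 8^2 = 320
Position 3: 2 × 8^3 = 1024
Position 4: 3 × 8^4 = 12288
Sum = 0 + 56 + 320 + 1024 + 12288
= 13688


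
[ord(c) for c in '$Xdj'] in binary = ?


String: '$Xdj'  (4 characters)
Per-character ASCII lookup:
  '$': special character: '$' = 36 → 100100
  'X': uppercase starts at 65: 'X' = 65 + 23 = 88 → 1011000
  'd': lowercase starts at 97: 'd' = 97 + 3 = 100 → 1100100
  'j': lowercase starts at 97: 'j' = 97 + 9 = 106 → 1101010
= 100100 1011000 1100100 1101010


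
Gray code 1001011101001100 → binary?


Gray code: 1001011101001100
MSB stays the same: 1
Each subsequent bit = prev_binary XOR current_gray:
  B[1] = 1 XOR 0 = 1
  B[2] = 1 XOR 0 = 1
  B[3] = 1 XOR 1 = 0
  B[4] = 0 XOR 0 = 0
  B[5] = 0 XOR 1 = 1
  B[6] = 1 XOR 1 = 0
  B[7] = 0 XOR 1 = 1
  B[8] = 1 XOR 0 = 1
  B[9] = 1 XOR 1 = 0
  B[10] = 0 XOR 0 = 0
  B[11] = 0 XOR 0 = 0
  B[12] = 0 XOR 1 = 1
  B[13] = 1 XOR 1 = 0
  B[14] = 0 XOR 0 = 0
  B[15] = 0 XOR 0 = 0
= 1110010110001000 (58760 decimal)


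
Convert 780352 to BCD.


Each digit → 4-bit binary:
  7 → 0111
  8 → 1000
  0 → 0000
  3 → 0011
  5 → 0101
  2 → 0010
= 0111 1000 0000 0011 0101 0010


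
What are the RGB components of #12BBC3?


Hex: #12BBC3
R = 12₁₆ = 18
G = BB₁₆ = 187
B = C3₁₆ = 195
= RGB(18, 187, 195)


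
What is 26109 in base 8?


Divide by 8 repeatedly:
26109 ÷ 8 = 3263 remainder 5
3263 ÷ 8 = 407 remainder 7
407 ÷ 8 = 50 remainder 7
50 ÷ 8 = 6 remainder 2
6 ÷ 8 = 0 remainder 6
Reading remainders bottom-up:
= 0o62775


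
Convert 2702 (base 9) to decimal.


Positional values (base 9):
  2 × 9^0 = 2 × 1 = 2
  0 × 9^1 = 0 × 9 = 0
  7 × 9^2 = 7 × 81 = 567
  2 × 9^3 = 2 × 729 = 1458
Sum = 2 + 0 + 567 + 1458
= 2027


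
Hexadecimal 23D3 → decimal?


Positional values:
Position 0: 3 × 16^0 = 3 × 1 = 3
Position 1: D × 16^1 = 13 × 16 = 208
Position 2: 3 × 16^2 = 3 × 256 = 768
Position 3: 2 × 16^3 = 2 × 4096 = 8192
Sum = 3 + 208 + 768 + 8192
= 9171


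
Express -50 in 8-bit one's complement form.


Original: 00110010
Invert all bits:
  bit 0: 0 → 1
  bit 1: 0 → 1
  bit 2: 1 → 0
  bit 3: 1 → 0
  bit 4: 0 → 1
  bit 5: 0 → 1
  bit 6: 1 → 0
  bit 7: 0 → 1
= 11001101


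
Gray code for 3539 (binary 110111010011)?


Binary: 110111010011
Gray code: G = B XOR (B >> 1)
B >> 1 = 011011101001
110111010011 XOR 011011101001:
  1 XOR 0 = 1
  1 XOR 1 = 0
  0 XOR 1 = 1
  1 XOR 0 = 1
  1 XOR 1 = 0
  1 XOR 1 = 0
  0 XOR 1 = 1
  1 XOR 0 = 1
  0 XOR 1 = 1
  0 XOR 0 = 0
  1 XOR 0 = 1
  1 XOR 1 = 0
= 101100111010


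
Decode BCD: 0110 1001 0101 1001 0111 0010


Each 4-bit group → digit:
  0110 → 6
  1001 → 9
  0101 → 5
  1001 → 9
  0111 → 7
  0010 → 2
= 695972


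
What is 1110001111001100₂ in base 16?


Group into 4-bit nibbles: 1110001111001100
  1110 = E
  0011 = 3
  1100 = C
  1100 = C
= 0xE3CC


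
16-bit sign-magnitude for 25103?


Sign bit: 0 (positive)
Magnitude: 25103 = 110001000001111
= 0110001000001111


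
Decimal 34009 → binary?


Divide by 2 repeatedly:
34009 ÷ 2 = 17004 remainder 1
17004 ÷ 2 = 8502 remainder 0
8502 ÷ 2 = 4251 remainder 0
4251 ÷ 2 = 2125 remainder 1
2125 ÷ 2 = 1062 remainder 1
1062 ÷ 2 = 531 remainder 0
531 ÷ 2 = 265 remainder 1
265 ÷ 2 = 132 remainder 1
132 ÷ 2 = 66 remainder 0
66 ÷ 2 = 33 remainder 0
33 ÷ 2 = 16 remainder 1
16 ÷ 2 = 8 remainder 0
8 ÷ 2 = 4 remainder 0
4 ÷ 2 = 2 remainder 0
2 ÷ 2 = 1 remainder 0
1 ÷ 2 = 0 remainder 1
Reading remainders bottom-up:
= 1000010011011001


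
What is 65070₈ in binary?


Each octal digit → 3 binary bits:
  6 = 110
  5 = 101
  0 = 000
  7 = 111
  0 = 000
Concatenate: 110 101 000 111 000
= 110101000111000


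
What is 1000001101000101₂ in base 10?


Positional values:
Bit 0: 1 × 2^0 = 1
Bit 2: 1 × 2^2 = 4
Bit 6: 1 × 2^6 = 64
Bit 8: 1 × 2^8 = 256
Bit 9: 1 × 2^9 = 512
Bit 15: 1 × 2^15 = 32768
Sum = 1 + 4 + 64 + 256 + 512 + 32768
= 33605


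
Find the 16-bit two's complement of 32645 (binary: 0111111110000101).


Original: 0111111110000101
Step 1 - Invert all bits: 1000000001111010
Step 2 - Add 1: 1000000001111010 + 1
= 1000000001111011 (represents -32645)


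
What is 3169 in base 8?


Divide by 8 repeatedly:
3169 ÷ 8 = 396 remainder 1
396 ÷ 8 = 49 remainder 4
49 ÷ 8 = 6 remainder 1
6 ÷ 8 = 0 remainder 6
Reading remainders bottom-up:
= 0o6141


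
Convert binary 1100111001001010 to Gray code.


Binary: 1100111001001010
Gray code: G = B XOR (B >> 1)
B >> 1 = 0110011100100101
1100111001001010 XOR 0110011100100101:
  1 XOR 0 = 1
  1 XOR 1 = 0
  0 XOR 1 = 1
  0 XOR 0 = 0
  1 XOR 0 = 1
  1 XOR 1 = 0
  1 XOR 1 = 0
  0 XOR 1 = 1
  0 XOR 0 = 0
  1 XOR 0 = 1
  0 XOR 1 = 1
  0 XOR 0 = 0
  1 XOR 0 = 1
  0 XOR 1 = 1
  1 XOR 0 = 1
  0 XOR 1 = 1
= 1010100101101111


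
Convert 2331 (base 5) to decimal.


Positional values (base 5):
  1 × 5^0 = 1 × 1 = 1
  3 × 5^1 = 3 × 5 = 15
  3 × 5^2 = 3 × 25 = 75
  2 × 5^3 = 2 × 125 = 250
Sum = 1 + 15 + 75 + 250
= 341


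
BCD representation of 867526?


Each digit → 4-bit binary:
  8 → 1000
  6 → 0110
  7 → 0111
  5 → 0101
  2 → 0010
  6 → 0110
= 1000 0110 0111 0101 0010 0110


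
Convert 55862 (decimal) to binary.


Divide by 2 repeatedly:
55862 ÷ 2 = 27931 remainder 0
27931 ÷ 2 = 13965 remainder 1
13965 ÷ 2 = 6982 remainder 1
6982 ÷ 2 = 3491 remainder 0
3491 ÷ 2 = 1745 remainder 1
1745 ÷ 2 = 872 remainder 1
872 ÷ 2 = 436 remainder 0
436 ÷ 2 = 218 remainder 0
218 ÷ 2 = 109 remainder 0
109 ÷ 2 = 54 remainder 1
54 ÷ 2 = 27 remainder 0
27 ÷ 2 = 13 remainder 1
13 ÷ 2 = 6 remainder 1
6 ÷ 2 = 3 remainder 0
3 ÷ 2 = 1 remainder 1
1 ÷ 2 = 0 remainder 1
Reading remainders bottom-up:
= 1101101000110110


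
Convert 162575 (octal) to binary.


Each octal digit → 3 binary bits:
  1 = 001
  6 = 110
  2 = 010
  5 = 101
  7 = 111
  5 = 101
Concatenate: 001 110 010 101 111 101
= 001110010101111101


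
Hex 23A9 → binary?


Each hex digit → 4 binary bits:
  2 = 0010
  3 = 0011
  A = 1010
  9 = 1001
Concatenate: 0010 0011 1010 1001
= 0010001110101001


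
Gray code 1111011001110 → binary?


Gray code: 1111011001110
MSB stays the same: 1
Each subsequent bit = prev_binary XOR current_gray:
  B[1] = 1 XOR 1 = 0
  B[2] = 0 XOR 1 = 1
  B[3] = 1 XOR 1 = 0
  B[4] = 0 XOR 0 = 0
  B[5] = 0 XOR 1 = 1
  B[6] = 1 XOR 1 = 0
  B[7] = 0 XOR 0 = 0
  B[8] = 0 XOR 0 = 0
  B[9] = 0 XOR 1 = 1
  B[10] = 1 XOR 1 = 0
  B[11] = 0 XOR 1 = 1
  B[12] = 1 XOR 0 = 1
= 1010010001011 (5259 decimal)


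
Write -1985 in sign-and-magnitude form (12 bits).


Sign bit: 1 (negative)
Magnitude: 1985 = 11111000001
= 111111000001
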